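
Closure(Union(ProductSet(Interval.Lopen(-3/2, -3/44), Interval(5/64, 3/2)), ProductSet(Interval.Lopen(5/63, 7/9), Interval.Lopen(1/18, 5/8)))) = Union(ProductSet({5/63, 7/9}, Interval(1/18, 5/8)), ProductSet(Interval(-3/2, -3/44), Interval(5/64, 3/2)), ProductSet(Interval(5/63, 7/9), {1/18, 5/8}), ProductSet(Interval.Lopen(5/63, 7/9), Interval.Lopen(1/18, 5/8)))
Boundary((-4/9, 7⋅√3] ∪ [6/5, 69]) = {-4/9, 69}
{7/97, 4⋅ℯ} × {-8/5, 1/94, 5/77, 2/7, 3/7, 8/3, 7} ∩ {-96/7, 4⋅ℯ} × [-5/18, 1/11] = {4⋅ℯ} × {1/94, 5/77}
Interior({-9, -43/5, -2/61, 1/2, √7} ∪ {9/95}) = ∅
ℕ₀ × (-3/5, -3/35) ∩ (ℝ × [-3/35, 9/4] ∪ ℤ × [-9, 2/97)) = ℕ₀ × (-3/5, -3/35)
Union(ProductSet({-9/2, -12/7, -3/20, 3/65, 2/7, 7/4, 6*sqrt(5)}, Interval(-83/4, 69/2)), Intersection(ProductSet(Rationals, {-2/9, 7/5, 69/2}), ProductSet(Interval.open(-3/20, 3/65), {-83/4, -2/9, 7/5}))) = Union(ProductSet({-9/2, -12/7, -3/20, 3/65, 2/7, 7/4, 6*sqrt(5)}, Interval(-83/4, 69/2)), ProductSet(Intersection(Interval.open(-3/20, 3/65), Rationals), {-2/9, 7/5}))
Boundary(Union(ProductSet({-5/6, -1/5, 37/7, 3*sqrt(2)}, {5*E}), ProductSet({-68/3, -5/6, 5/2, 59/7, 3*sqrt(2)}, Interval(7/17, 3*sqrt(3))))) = Union(ProductSet({-5/6, -1/5, 37/7, 3*sqrt(2)}, {5*E}), ProductSet({-68/3, -5/6, 5/2, 59/7, 3*sqrt(2)}, Interval(7/17, 3*sqrt(3))))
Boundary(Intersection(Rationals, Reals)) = Reals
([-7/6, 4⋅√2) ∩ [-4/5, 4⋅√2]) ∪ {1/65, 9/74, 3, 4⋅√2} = [-4/5, 4⋅√2]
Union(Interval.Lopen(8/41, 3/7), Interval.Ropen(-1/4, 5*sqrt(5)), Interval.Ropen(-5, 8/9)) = Interval.Ropen(-5, 5*sqrt(5))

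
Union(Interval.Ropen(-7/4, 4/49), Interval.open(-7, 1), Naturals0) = Union(Interval.Lopen(-7, 1), Naturals0)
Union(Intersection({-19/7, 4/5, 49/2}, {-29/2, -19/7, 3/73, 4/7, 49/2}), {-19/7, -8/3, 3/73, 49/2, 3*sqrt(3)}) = {-19/7, -8/3, 3/73, 49/2, 3*sqrt(3)}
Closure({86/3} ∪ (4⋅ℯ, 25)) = [4⋅ℯ, 25] ∪ {86/3}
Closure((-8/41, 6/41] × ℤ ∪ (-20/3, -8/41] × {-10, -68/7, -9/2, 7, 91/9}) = ([-8/41, 6/41] × ℤ) ∪ ([-20/3, -8/41] × {-10, -68/7, -9/2, 7, 91/9})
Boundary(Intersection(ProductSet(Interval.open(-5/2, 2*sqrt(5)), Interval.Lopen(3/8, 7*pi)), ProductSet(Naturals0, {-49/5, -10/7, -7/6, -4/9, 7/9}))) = ProductSet(Range(0, 5, 1), {7/9})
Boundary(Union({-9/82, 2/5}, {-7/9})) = {-7/9, -9/82, 2/5}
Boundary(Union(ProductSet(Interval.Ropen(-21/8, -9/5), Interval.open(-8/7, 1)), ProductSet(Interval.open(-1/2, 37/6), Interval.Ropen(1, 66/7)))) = Union(ProductSet({-21/8, -9/5}, Interval(-8/7, 1)), ProductSet({-1/2, 37/6}, Interval(1, 66/7)), ProductSet(Interval(-21/8, -9/5), {-8/7, 1}), ProductSet(Interval(-1/2, 37/6), {1, 66/7}))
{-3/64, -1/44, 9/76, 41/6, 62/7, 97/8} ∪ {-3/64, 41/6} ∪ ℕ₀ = {-3/64, -1/44, 9/76, 41/6, 62/7, 97/8} ∪ ℕ₀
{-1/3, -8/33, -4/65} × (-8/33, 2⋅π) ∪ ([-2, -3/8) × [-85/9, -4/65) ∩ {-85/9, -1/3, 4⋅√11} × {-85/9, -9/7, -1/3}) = {-1/3, -8/33, -4/65} × (-8/33, 2⋅π)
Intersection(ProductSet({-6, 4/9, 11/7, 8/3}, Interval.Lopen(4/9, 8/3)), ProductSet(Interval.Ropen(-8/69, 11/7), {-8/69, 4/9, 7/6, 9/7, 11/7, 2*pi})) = ProductSet({4/9}, {7/6, 9/7, 11/7})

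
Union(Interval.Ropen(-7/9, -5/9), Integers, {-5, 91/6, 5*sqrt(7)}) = Union({91/6, 5*sqrt(7)}, Integers, Interval.Ropen(-7/9, -5/9))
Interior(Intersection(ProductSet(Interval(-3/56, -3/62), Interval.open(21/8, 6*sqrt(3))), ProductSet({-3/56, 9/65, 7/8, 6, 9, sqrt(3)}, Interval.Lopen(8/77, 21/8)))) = EmptySet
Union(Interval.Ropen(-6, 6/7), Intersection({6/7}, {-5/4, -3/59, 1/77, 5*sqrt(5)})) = Interval.Ropen(-6, 6/7)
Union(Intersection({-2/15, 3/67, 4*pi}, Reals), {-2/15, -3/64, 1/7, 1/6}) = {-2/15, -3/64, 3/67, 1/7, 1/6, 4*pi}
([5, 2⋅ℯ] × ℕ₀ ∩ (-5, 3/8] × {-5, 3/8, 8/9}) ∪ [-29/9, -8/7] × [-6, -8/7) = [-29/9, -8/7] × [-6, -8/7)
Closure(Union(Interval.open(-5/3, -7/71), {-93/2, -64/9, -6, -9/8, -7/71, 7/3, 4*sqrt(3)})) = Union({-93/2, -64/9, -6, 7/3, 4*sqrt(3)}, Interval(-5/3, -7/71))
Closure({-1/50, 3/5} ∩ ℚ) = {-1/50, 3/5}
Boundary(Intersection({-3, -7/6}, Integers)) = {-3}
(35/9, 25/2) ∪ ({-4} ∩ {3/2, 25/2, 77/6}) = (35/9, 25/2)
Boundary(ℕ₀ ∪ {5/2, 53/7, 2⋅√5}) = ℕ₀ ∪ {5/2, 53/7, 2⋅√5}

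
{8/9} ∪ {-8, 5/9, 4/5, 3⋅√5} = {-8, 5/9, 4/5, 8/9, 3⋅√5}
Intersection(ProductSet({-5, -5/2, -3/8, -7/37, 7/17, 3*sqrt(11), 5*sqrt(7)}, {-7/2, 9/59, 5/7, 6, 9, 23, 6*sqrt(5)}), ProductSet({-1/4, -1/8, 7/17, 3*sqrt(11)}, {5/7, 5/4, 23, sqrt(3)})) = ProductSet({7/17, 3*sqrt(11)}, {5/7, 23})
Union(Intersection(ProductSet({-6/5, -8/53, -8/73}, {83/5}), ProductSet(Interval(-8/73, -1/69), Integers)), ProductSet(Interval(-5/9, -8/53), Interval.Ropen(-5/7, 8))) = ProductSet(Interval(-5/9, -8/53), Interval.Ropen(-5/7, 8))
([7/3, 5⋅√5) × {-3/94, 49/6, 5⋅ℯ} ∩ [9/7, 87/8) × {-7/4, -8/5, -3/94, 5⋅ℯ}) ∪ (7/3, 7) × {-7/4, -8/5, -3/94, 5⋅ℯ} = ([7/3, 87/8) × {-3/94, 5⋅ℯ}) ∪ ((7/3, 7) × {-7/4, -8/5, -3/94, 5⋅ℯ})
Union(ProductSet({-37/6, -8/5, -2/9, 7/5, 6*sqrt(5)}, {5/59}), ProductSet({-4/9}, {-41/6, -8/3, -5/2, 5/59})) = Union(ProductSet({-4/9}, {-41/6, -8/3, -5/2, 5/59}), ProductSet({-37/6, -8/5, -2/9, 7/5, 6*sqrt(5)}, {5/59}))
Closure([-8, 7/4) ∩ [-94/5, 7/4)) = [-8, 7/4]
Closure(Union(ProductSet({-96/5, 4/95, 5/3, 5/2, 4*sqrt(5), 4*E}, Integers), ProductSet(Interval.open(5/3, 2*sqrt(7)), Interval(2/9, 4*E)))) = Union(ProductSet({-96/5, 4/95, 5/3, 5/2, 4*sqrt(5), 4*E}, Integers), ProductSet(Interval(5/3, 2*sqrt(7)), Interval(2/9, 4*E)))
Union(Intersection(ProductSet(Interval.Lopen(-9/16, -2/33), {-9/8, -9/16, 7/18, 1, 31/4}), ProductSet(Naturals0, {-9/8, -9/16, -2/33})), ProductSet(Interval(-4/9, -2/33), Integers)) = ProductSet(Interval(-4/9, -2/33), Integers)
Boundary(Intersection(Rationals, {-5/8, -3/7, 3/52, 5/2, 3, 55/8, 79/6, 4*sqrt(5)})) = {-5/8, -3/7, 3/52, 5/2, 3, 55/8, 79/6}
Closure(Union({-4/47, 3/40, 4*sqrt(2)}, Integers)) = Union({-4/47, 3/40, 4*sqrt(2)}, Integers)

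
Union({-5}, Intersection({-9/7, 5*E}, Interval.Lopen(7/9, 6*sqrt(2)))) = {-5}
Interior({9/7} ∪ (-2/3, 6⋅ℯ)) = (-2/3, 6⋅ℯ)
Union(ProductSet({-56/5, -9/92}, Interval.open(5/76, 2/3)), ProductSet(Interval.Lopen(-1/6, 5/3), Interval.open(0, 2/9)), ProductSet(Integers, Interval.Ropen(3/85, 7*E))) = Union(ProductSet({-56/5, -9/92}, Interval.open(5/76, 2/3)), ProductSet(Integers, Interval.Ropen(3/85, 7*E)), ProductSet(Interval.Lopen(-1/6, 5/3), Interval.open(0, 2/9)))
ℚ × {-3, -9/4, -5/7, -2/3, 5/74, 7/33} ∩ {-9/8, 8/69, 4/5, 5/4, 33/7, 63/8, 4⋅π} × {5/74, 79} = {-9/8, 8/69, 4/5, 5/4, 33/7, 63/8} × {5/74}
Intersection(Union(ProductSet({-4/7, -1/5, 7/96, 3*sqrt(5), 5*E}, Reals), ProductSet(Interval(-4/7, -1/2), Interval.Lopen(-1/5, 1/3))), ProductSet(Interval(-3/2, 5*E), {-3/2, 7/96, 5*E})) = Union(ProductSet({-4/7, -1/5, 7/96, 3*sqrt(5), 5*E}, {-3/2, 7/96, 5*E}), ProductSet(Interval(-4/7, -1/2), {7/96}))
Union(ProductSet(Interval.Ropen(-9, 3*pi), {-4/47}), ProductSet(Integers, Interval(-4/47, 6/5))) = Union(ProductSet(Integers, Interval(-4/47, 6/5)), ProductSet(Interval.Ropen(-9, 3*pi), {-4/47}))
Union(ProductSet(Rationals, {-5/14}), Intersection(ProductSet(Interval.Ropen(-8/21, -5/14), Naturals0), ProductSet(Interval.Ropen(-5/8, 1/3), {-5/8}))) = ProductSet(Rationals, {-5/14})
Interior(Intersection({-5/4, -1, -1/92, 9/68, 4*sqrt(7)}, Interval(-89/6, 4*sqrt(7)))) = EmptySet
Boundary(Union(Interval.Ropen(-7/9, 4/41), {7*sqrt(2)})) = {-7/9, 4/41, 7*sqrt(2)}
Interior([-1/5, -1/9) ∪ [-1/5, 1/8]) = (-1/5, 1/8)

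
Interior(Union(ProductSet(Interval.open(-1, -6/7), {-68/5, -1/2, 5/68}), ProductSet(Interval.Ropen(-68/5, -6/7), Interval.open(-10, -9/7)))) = ProductSet(Interval.open(-68/5, -6/7), Interval.open(-10, -9/7))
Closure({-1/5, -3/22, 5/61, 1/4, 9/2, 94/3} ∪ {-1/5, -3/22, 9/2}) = {-1/5, -3/22, 5/61, 1/4, 9/2, 94/3}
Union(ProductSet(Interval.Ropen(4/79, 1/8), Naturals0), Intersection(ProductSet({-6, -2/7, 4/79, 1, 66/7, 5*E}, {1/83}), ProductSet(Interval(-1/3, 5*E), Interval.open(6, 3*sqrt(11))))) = ProductSet(Interval.Ropen(4/79, 1/8), Naturals0)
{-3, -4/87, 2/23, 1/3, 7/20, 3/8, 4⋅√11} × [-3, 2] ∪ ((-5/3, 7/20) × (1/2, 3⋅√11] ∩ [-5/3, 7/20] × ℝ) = ((-5/3, 7/20) × (1/2, 3⋅√11]) ∪ ({-3, -4/87, 2/23, 1/3, 7/20, 3/8, 4⋅√11} × [-3, 2])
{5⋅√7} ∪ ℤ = ℤ ∪ {5⋅√7}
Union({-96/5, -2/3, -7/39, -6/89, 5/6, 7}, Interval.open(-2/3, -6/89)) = Union({-96/5, 5/6, 7}, Interval(-2/3, -6/89))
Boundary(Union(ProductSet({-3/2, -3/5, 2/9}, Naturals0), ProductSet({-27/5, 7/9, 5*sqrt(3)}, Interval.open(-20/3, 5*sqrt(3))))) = Union(ProductSet({-27/5, 7/9, 5*sqrt(3)}, Interval(-20/3, 5*sqrt(3))), ProductSet({-3/2, -3/5, 2/9}, Naturals0))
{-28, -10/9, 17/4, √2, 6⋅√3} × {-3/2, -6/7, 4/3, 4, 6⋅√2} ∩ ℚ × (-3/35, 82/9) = {-28, -10/9, 17/4} × {4/3, 4, 6⋅√2}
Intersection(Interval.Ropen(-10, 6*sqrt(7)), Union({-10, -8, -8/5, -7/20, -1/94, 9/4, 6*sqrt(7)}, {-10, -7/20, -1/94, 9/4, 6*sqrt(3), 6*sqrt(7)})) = {-10, -8, -8/5, -7/20, -1/94, 9/4, 6*sqrt(3)}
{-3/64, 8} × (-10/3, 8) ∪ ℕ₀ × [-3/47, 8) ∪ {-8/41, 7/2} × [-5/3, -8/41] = (ℕ₀ × [-3/47, 8)) ∪ ({-8/41, 7/2} × [-5/3, -8/41]) ∪ ({-3/64, 8} × (-10/3, 8))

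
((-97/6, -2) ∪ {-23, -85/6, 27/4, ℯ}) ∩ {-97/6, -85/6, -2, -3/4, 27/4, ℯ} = {-85/6, 27/4, ℯ}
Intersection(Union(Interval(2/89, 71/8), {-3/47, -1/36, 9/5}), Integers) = Range(1, 9, 1)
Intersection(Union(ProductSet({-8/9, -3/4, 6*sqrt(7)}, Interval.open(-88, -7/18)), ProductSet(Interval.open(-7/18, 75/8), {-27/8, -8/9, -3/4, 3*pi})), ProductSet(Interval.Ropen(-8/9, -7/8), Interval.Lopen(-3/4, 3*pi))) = ProductSet({-8/9}, Interval.open(-3/4, -7/18))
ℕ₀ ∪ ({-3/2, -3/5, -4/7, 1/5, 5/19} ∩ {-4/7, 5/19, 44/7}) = {-4/7, 5/19} ∪ ℕ₀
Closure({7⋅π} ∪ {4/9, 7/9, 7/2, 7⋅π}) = {4/9, 7/9, 7/2, 7⋅π}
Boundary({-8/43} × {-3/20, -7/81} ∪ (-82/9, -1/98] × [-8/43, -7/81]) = ({-82/9, -1/98} × [-8/43, -7/81]) ∪ ([-82/9, -1/98] × {-8/43, -7/81})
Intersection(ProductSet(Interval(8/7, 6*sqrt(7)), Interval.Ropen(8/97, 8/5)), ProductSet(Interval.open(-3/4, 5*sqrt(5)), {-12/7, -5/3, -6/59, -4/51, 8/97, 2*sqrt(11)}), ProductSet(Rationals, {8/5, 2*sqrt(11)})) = EmptySet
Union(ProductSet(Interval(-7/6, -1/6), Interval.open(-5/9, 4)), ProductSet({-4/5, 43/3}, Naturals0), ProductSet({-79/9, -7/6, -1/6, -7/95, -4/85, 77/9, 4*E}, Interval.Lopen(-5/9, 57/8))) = Union(ProductSet({-4/5, 43/3}, Naturals0), ProductSet({-79/9, -7/6, -1/6, -7/95, -4/85, 77/9, 4*E}, Interval.Lopen(-5/9, 57/8)), ProductSet(Interval(-7/6, -1/6), Interval.open(-5/9, 4)))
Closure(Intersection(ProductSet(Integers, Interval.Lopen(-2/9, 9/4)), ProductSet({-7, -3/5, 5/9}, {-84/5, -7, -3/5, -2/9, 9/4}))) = ProductSet({-7}, {9/4})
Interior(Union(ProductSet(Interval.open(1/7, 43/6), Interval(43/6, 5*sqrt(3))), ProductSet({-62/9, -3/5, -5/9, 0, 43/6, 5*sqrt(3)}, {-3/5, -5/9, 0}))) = ProductSet(Interval.open(1/7, 43/6), Interval.open(43/6, 5*sqrt(3)))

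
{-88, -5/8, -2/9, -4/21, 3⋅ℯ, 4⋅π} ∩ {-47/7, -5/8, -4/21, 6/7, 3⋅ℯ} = {-5/8, -4/21, 3⋅ℯ}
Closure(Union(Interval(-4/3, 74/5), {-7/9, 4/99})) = Interval(-4/3, 74/5)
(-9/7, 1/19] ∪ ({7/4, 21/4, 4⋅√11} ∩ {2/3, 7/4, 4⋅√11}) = (-9/7, 1/19] ∪ {7/4, 4⋅√11}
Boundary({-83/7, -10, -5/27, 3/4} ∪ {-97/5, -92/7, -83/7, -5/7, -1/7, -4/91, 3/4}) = {-97/5, -92/7, -83/7, -10, -5/7, -5/27, -1/7, -4/91, 3/4}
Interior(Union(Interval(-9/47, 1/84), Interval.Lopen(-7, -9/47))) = Interval.open(-7, 1/84)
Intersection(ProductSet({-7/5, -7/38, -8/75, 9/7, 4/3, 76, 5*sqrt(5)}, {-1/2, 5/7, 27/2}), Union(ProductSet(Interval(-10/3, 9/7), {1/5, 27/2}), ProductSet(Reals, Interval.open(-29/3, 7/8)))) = Union(ProductSet({-7/5, -7/38, -8/75, 9/7}, {27/2}), ProductSet({-7/5, -7/38, -8/75, 9/7, 4/3, 76, 5*sqrt(5)}, {-1/2, 5/7}))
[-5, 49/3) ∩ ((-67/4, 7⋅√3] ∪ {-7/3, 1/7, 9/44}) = [-5, 7⋅√3]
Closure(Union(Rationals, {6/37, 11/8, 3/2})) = Reals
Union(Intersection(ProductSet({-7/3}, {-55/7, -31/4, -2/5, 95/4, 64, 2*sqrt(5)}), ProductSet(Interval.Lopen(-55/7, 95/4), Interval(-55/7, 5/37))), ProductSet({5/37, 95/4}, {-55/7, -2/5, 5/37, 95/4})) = Union(ProductSet({-7/3}, {-55/7, -31/4, -2/5}), ProductSet({5/37, 95/4}, {-55/7, -2/5, 5/37, 95/4}))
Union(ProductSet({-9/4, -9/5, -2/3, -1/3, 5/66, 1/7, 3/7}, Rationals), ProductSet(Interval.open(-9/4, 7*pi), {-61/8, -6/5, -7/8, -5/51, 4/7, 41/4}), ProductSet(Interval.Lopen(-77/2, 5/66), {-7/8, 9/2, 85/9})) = Union(ProductSet({-9/4, -9/5, -2/3, -1/3, 5/66, 1/7, 3/7}, Rationals), ProductSet(Interval.Lopen(-77/2, 5/66), {-7/8, 9/2, 85/9}), ProductSet(Interval.open(-9/4, 7*pi), {-61/8, -6/5, -7/8, -5/51, 4/7, 41/4}))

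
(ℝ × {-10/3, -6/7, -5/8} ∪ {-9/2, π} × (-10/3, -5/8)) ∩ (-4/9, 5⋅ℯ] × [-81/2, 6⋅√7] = ({π} × (-10/3, -5/8)) ∪ ((-4/9, 5⋅ℯ] × {-10/3, -6/7, -5/8})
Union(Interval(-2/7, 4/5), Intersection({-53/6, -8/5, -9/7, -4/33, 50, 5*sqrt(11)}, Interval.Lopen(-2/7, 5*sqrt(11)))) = Union({5*sqrt(11)}, Interval(-2/7, 4/5))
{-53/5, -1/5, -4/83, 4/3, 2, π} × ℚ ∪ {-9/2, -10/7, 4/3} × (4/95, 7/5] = ({-53/5, -1/5, -4/83, 4/3, 2, π} × ℚ) ∪ ({-9/2, -10/7, 4/3} × (4/95, 7/5])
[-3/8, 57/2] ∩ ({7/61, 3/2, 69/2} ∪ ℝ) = [-3/8, 57/2]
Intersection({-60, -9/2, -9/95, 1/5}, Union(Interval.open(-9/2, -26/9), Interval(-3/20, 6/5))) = {-9/95, 1/5}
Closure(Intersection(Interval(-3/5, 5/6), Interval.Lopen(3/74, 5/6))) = Interval(3/74, 5/6)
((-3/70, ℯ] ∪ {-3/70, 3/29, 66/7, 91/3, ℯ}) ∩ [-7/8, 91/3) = [-3/70, ℯ] ∪ {66/7}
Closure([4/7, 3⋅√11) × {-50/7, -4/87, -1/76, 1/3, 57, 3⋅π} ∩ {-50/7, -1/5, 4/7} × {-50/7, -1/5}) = {4/7} × {-50/7}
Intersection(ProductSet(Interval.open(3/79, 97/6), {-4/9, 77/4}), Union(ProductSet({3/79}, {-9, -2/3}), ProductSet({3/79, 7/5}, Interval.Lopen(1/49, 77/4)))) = ProductSet({7/5}, {77/4})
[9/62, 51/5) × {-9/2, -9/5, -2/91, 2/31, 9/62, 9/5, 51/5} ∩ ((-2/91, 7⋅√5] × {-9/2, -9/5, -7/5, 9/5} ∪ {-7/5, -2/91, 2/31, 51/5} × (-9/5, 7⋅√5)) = [9/62, 51/5) × {-9/2, -9/5, 9/5}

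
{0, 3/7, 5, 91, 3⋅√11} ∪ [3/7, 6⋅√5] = {0, 91} ∪ [3/7, 6⋅√5]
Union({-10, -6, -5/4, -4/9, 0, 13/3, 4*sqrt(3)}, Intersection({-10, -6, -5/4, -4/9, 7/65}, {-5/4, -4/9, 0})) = {-10, -6, -5/4, -4/9, 0, 13/3, 4*sqrt(3)}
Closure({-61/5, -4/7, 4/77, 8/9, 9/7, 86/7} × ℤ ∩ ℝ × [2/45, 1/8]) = ∅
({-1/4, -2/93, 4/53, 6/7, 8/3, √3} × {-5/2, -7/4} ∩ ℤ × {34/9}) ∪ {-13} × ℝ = {-13} × ℝ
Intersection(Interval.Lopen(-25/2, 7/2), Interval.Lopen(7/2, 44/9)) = EmptySet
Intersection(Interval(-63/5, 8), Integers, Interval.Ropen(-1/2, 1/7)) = Range(0, 1, 1)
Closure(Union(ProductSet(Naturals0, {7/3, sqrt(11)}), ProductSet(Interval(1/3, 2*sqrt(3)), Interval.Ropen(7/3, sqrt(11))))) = Union(ProductSet({1/3, 2*sqrt(3)}, Interval(7/3, sqrt(11))), ProductSet(Interval(1/3, 2*sqrt(3)), Interval.Ropen(7/3, sqrt(11))), ProductSet(Union(Complement(Naturals0, Interval.open(1/3, 2*sqrt(3))), Interval(1/3, 2*sqrt(3)), Naturals0), {7/3, sqrt(11)}))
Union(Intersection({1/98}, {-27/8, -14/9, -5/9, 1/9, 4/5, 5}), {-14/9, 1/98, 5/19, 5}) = {-14/9, 1/98, 5/19, 5}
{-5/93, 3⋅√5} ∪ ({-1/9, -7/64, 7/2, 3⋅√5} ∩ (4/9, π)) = {-5/93, 3⋅√5}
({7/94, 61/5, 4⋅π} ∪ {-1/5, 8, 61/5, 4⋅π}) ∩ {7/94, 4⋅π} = {7/94, 4⋅π}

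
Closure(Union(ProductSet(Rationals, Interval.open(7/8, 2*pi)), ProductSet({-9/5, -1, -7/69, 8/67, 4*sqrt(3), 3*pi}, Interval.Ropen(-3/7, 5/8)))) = Union(ProductSet({-9/5, -1, -7/69, 8/67, 4*sqrt(3), 3*pi}, Interval(-3/7, 5/8)), ProductSet(Reals, Interval(7/8, 2*pi)))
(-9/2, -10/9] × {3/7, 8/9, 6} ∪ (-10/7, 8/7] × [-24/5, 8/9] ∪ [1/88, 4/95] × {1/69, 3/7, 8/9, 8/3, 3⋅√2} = ((-9/2, -10/9] × {3/7, 8/9, 6}) ∪ ((-10/7, 8/7] × [-24/5, 8/9]) ∪ ([1/88, 4/95] × {1/69, 3/7, 8/9, 8/3, 3⋅√2})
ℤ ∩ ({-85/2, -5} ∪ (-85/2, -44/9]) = {-42, -41, …, -5}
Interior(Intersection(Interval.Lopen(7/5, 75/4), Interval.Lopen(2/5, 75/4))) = Interval.open(7/5, 75/4)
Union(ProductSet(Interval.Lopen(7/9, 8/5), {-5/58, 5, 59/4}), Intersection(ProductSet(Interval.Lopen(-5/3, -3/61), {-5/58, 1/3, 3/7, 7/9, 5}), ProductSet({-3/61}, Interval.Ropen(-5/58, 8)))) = Union(ProductSet({-3/61}, {-5/58, 1/3, 3/7, 7/9, 5}), ProductSet(Interval.Lopen(7/9, 8/5), {-5/58, 5, 59/4}))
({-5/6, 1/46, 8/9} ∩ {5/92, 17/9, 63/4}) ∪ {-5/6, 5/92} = {-5/6, 5/92}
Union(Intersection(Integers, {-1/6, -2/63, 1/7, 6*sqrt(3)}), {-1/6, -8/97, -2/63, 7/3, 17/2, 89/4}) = {-1/6, -8/97, -2/63, 7/3, 17/2, 89/4}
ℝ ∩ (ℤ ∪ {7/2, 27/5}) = ℤ ∪ {7/2, 27/5}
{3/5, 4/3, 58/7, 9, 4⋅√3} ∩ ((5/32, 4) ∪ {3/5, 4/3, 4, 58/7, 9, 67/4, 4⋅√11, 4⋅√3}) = {3/5, 4/3, 58/7, 9, 4⋅√3}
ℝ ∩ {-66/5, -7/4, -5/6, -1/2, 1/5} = {-66/5, -7/4, -5/6, -1/2, 1/5}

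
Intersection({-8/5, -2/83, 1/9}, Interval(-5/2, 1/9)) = {-8/5, -2/83, 1/9}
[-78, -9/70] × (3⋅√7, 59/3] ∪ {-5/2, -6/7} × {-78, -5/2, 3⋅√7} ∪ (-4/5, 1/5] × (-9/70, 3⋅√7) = ({-5/2, -6/7} × {-78, -5/2, 3⋅√7}) ∪ ([-78, -9/70] × (3⋅√7, 59/3]) ∪ ((-4/5, 1/5] × (-9/70, 3⋅√7))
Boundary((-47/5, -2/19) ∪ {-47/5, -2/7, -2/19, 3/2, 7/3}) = {-47/5, -2/19, 3/2, 7/3}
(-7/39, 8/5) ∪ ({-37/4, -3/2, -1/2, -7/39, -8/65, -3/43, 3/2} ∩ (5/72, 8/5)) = (-7/39, 8/5)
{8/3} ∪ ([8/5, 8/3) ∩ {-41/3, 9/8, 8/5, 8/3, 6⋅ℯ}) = {8/5, 8/3}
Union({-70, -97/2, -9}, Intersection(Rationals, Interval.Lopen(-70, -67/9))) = Union({-70}, Intersection(Interval.Lopen(-70, -67/9), Rationals))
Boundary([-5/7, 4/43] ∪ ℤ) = {-5/7, 4/43} ∪ (ℤ \ (-5/7, 4/43))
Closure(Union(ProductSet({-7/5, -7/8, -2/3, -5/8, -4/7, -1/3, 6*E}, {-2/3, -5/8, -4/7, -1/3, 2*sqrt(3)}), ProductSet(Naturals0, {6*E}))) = Union(ProductSet({-7/5, -7/8, -2/3, -5/8, -4/7, -1/3, 6*E}, {-2/3, -5/8, -4/7, -1/3, 2*sqrt(3)}), ProductSet(Naturals0, {6*E}))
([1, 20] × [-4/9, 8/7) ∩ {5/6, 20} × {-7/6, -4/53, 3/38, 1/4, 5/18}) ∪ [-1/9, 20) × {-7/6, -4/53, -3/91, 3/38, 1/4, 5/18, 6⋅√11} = ({20} × {-4/53, 3/38, 1/4, 5/18}) ∪ ([-1/9, 20) × {-7/6, -4/53, -3/91, 3/38, 1/4, 5/18, 6⋅√11})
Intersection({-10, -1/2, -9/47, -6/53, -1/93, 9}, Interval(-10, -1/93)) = {-10, -1/2, -9/47, -6/53, -1/93}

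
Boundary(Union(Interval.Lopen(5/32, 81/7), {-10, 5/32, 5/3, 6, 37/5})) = {-10, 5/32, 81/7}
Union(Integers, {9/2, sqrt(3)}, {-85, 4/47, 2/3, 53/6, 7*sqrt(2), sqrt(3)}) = Union({4/47, 2/3, 9/2, 53/6, 7*sqrt(2), sqrt(3)}, Integers)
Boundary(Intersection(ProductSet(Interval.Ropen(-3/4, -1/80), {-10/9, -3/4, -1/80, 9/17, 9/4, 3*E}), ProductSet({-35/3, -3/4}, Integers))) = EmptySet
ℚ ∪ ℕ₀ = ℚ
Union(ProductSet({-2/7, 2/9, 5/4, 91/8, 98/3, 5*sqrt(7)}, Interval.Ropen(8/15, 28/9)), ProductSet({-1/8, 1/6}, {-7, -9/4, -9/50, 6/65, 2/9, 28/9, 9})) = Union(ProductSet({-1/8, 1/6}, {-7, -9/4, -9/50, 6/65, 2/9, 28/9, 9}), ProductSet({-2/7, 2/9, 5/4, 91/8, 98/3, 5*sqrt(7)}, Interval.Ropen(8/15, 28/9)))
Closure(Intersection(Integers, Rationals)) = Integers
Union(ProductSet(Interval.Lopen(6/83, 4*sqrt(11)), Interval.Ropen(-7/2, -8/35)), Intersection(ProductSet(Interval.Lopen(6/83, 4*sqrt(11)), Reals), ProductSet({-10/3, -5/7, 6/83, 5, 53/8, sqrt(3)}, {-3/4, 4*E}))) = Union(ProductSet({5, 53/8, sqrt(3)}, {-3/4, 4*E}), ProductSet(Interval.Lopen(6/83, 4*sqrt(11)), Interval.Ropen(-7/2, -8/35)))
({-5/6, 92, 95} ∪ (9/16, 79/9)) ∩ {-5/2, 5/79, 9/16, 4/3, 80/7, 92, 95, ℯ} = {4/3, 92, 95, ℯ}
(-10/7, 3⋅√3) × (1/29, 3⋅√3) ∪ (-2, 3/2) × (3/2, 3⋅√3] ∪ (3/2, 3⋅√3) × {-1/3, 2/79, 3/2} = ((3/2, 3⋅√3) × {-1/3, 2/79, 3/2}) ∪ ((-2, 3/2) × (3/2, 3⋅√3]) ∪ ((-10/7, 3⋅√3) × (1/29, 3⋅√3))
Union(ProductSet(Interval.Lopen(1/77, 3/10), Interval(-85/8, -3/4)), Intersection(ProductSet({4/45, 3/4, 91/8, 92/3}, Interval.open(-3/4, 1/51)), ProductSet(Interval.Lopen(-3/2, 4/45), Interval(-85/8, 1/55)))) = Union(ProductSet({4/45}, Interval.Lopen(-3/4, 1/55)), ProductSet(Interval.Lopen(1/77, 3/10), Interval(-85/8, -3/4)))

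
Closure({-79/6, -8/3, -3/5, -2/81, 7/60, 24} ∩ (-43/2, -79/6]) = {-79/6}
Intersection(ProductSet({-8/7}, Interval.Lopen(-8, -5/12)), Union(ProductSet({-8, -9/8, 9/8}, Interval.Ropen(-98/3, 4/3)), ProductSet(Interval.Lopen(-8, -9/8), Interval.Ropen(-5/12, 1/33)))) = ProductSet({-8/7}, {-5/12})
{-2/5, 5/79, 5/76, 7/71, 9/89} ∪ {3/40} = {-2/5, 5/79, 5/76, 3/40, 7/71, 9/89}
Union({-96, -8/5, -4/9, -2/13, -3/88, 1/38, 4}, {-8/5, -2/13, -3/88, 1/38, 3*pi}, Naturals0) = Union({-96, -8/5, -4/9, -2/13, -3/88, 1/38, 3*pi}, Naturals0)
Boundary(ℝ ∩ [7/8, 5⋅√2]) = {7/8, 5⋅√2}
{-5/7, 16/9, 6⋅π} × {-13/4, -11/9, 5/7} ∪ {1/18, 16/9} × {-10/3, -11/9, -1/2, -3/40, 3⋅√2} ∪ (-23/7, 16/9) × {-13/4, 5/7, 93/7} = ((-23/7, 16/9) × {-13/4, 5/7, 93/7}) ∪ ({-5/7, 16/9, 6⋅π} × {-13/4, -11/9, 5/7}) ∪ ({1/18, 16/9} × {-10/3, -11/9, -1/2, -3/40, 3⋅√2})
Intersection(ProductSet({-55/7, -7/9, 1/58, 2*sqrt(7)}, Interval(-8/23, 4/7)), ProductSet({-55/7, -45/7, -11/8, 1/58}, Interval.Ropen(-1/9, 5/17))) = ProductSet({-55/7, 1/58}, Interval.Ropen(-1/9, 5/17))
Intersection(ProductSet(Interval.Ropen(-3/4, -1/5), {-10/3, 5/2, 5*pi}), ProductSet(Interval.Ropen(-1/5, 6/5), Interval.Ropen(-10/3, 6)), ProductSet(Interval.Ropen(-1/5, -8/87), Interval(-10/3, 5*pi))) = EmptySet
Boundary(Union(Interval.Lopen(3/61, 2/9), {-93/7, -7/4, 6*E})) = {-93/7, -7/4, 3/61, 2/9, 6*E}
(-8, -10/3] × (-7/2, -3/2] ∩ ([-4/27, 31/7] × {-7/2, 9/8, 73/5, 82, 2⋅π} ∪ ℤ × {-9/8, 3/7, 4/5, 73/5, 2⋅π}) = ∅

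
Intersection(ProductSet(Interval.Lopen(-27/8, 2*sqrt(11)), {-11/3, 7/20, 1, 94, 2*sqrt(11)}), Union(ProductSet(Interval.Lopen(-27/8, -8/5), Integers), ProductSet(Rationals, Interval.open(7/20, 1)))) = ProductSet(Interval.Lopen(-27/8, -8/5), {1, 94})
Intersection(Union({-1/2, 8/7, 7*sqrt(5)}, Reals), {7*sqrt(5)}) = {7*sqrt(5)}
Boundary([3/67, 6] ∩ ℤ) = {1, 2, …, 6}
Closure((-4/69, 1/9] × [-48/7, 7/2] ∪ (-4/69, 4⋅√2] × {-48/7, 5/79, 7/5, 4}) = ([-4/69, 1/9] × [-48/7, 7/2]) ∪ ([-4/69, 4⋅√2] × {-48/7, 5/79, 7/5, 4})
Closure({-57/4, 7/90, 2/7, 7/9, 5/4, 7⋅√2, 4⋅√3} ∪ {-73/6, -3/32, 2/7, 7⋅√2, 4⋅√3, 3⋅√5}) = {-57/4, -73/6, -3/32, 7/90, 2/7, 7/9, 5/4, 7⋅√2, 4⋅√3, 3⋅√5}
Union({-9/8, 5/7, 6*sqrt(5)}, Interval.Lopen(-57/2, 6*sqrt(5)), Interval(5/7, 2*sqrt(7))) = Interval.Lopen(-57/2, 6*sqrt(5))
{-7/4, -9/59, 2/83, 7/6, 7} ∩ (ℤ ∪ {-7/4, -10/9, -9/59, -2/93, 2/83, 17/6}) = {-7/4, -9/59, 2/83, 7}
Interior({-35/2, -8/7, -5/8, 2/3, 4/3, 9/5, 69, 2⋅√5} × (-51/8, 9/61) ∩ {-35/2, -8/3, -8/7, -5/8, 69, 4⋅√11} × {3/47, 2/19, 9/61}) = ∅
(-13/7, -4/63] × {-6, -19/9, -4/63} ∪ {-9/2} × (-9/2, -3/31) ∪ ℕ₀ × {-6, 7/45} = (ℕ₀ × {-6, 7/45}) ∪ ({-9/2} × (-9/2, -3/31)) ∪ ((-13/7, -4/63] × {-6, -19/9, -4/63})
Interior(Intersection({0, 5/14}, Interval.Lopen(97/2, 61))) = EmptySet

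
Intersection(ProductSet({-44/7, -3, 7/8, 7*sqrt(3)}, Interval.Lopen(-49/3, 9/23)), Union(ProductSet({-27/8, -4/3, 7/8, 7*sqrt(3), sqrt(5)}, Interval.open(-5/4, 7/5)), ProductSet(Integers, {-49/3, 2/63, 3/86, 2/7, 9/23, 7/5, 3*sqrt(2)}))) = Union(ProductSet({-3}, {2/63, 3/86, 2/7, 9/23}), ProductSet({7/8, 7*sqrt(3)}, Interval.Lopen(-5/4, 9/23)))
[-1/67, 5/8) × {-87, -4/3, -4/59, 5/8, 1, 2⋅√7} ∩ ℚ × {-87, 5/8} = (ℚ ∩ [-1/67, 5/8)) × {-87, 5/8}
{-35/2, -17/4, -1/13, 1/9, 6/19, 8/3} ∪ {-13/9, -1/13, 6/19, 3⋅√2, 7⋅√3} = {-35/2, -17/4, -13/9, -1/13, 1/9, 6/19, 8/3, 3⋅√2, 7⋅√3}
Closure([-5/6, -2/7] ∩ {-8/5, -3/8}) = {-3/8}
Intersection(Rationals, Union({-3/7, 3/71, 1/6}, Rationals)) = Rationals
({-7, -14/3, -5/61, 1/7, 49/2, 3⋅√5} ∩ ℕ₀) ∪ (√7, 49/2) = (√7, 49/2)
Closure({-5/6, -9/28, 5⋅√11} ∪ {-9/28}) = {-5/6, -9/28, 5⋅√11}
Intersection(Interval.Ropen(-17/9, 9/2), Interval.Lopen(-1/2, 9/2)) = Interval.open(-1/2, 9/2)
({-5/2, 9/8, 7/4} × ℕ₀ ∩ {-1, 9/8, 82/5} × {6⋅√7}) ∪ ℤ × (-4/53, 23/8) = ℤ × (-4/53, 23/8)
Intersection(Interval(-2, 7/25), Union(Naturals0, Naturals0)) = Range(0, 1, 1)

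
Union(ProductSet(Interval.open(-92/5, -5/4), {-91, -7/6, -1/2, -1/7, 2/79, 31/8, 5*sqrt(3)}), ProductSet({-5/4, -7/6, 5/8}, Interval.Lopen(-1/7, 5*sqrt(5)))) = Union(ProductSet({-5/4, -7/6, 5/8}, Interval.Lopen(-1/7, 5*sqrt(5))), ProductSet(Interval.open(-92/5, -5/4), {-91, -7/6, -1/2, -1/7, 2/79, 31/8, 5*sqrt(3)}))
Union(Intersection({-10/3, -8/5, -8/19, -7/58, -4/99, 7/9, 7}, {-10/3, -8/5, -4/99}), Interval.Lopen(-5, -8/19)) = Union({-4/99}, Interval.Lopen(-5, -8/19))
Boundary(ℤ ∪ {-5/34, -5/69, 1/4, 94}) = ℤ ∪ {-5/34, -5/69, 1/4}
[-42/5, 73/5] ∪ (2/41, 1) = [-42/5, 73/5]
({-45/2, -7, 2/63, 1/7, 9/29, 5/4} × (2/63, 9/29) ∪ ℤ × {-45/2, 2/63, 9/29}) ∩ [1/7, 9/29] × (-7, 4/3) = {1/7, 9/29} × (2/63, 9/29)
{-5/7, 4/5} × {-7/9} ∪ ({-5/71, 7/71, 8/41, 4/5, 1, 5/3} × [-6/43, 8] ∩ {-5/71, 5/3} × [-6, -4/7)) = {-5/7, 4/5} × {-7/9}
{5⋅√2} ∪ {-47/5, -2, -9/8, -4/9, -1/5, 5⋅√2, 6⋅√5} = {-47/5, -2, -9/8, -4/9, -1/5, 5⋅√2, 6⋅√5}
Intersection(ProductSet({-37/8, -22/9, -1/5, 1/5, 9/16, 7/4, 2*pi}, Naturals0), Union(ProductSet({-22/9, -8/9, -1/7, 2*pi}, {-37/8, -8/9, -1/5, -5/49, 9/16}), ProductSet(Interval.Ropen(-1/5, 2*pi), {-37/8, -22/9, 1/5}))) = EmptySet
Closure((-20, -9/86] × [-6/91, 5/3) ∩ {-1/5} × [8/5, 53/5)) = {-1/5} × [8/5, 5/3]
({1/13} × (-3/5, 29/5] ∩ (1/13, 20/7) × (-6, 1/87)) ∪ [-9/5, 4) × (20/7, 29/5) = [-9/5, 4) × (20/7, 29/5)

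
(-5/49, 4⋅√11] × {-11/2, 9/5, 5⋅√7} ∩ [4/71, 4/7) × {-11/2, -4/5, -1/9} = [4/71, 4/7) × {-11/2}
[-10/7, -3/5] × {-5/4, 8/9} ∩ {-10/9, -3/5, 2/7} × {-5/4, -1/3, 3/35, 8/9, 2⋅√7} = {-10/9, -3/5} × {-5/4, 8/9}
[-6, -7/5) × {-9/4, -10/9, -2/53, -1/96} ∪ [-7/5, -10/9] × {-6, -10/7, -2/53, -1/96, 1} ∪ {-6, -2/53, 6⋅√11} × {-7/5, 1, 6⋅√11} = ([-6, -7/5) × {-9/4, -10/9, -2/53, -1/96}) ∪ ([-7/5, -10/9] × {-6, -10/7, -2/53, -1/96, 1}) ∪ ({-6, -2/53, 6⋅√11} × {-7/5, 1, 6⋅√11})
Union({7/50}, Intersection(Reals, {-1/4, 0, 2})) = {-1/4, 0, 7/50, 2}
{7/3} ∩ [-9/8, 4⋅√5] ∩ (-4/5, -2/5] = ∅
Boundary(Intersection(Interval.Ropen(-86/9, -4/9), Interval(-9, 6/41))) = {-9, -4/9}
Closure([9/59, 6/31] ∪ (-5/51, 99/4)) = [-5/51, 99/4]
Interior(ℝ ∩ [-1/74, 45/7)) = (-1/74, 45/7)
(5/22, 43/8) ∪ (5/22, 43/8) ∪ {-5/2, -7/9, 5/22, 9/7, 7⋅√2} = {-5/2, -7/9, 7⋅√2} ∪ [5/22, 43/8)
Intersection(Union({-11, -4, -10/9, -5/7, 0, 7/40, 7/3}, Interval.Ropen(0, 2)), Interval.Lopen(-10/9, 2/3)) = Union({-5/7}, Interval(0, 2/3))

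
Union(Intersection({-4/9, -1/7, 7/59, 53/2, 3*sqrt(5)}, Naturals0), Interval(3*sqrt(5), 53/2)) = Interval(3*sqrt(5), 53/2)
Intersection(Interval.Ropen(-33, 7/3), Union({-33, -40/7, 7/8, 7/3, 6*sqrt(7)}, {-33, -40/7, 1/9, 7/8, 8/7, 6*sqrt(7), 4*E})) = {-33, -40/7, 1/9, 7/8, 8/7}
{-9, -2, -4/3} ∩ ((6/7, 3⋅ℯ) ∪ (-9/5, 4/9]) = {-4/3}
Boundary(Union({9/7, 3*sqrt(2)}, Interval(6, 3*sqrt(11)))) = {9/7, 6, 3*sqrt(11), 3*sqrt(2)}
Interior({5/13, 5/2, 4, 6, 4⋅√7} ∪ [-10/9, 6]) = (-10/9, 6)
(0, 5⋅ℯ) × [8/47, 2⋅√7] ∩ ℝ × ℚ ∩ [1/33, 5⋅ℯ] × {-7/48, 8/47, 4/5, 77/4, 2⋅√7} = [1/33, 5⋅ℯ) × {8/47, 4/5}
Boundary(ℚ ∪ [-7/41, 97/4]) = (-∞, -7/41] ∪ [97/4, ∞)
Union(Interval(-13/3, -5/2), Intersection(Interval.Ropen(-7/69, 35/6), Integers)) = Union(Interval(-13/3, -5/2), Range(0, 6, 1))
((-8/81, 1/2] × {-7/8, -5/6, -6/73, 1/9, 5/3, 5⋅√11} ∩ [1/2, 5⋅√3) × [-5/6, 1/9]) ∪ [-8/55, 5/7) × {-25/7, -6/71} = ({1/2} × {-5/6, -6/73, 1/9}) ∪ ([-8/55, 5/7) × {-25/7, -6/71})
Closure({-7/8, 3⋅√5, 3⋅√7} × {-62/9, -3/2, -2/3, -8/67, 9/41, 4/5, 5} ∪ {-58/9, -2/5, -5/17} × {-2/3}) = ({-58/9, -2/5, -5/17} × {-2/3}) ∪ ({-7/8, 3⋅√5, 3⋅√7} × {-62/9, -3/2, -2/3, -8/67, 9/41, 4/5, 5})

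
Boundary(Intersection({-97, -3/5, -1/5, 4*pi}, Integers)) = {-97}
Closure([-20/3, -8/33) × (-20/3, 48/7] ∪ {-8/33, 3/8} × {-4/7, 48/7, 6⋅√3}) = ({-20/3, -8/33} × [-20/3, 48/7]) ∪ ([-20/3, -8/33] × {-20/3, 48/7}) ∪ ([-20/3, -8/33) × (-20/3, 48/7]) ∪ ({-8/33, 3/8} × {-4/7, 48/7, 6⋅√3})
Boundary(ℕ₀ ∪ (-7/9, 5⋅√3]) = {-7/9, 5⋅√3} ∪ (ℕ₀ \ (-7/9, 5⋅√3))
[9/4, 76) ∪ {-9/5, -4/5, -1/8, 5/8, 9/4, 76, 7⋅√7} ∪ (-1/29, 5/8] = {-9/5, -4/5, -1/8} ∪ (-1/29, 5/8] ∪ [9/4, 76]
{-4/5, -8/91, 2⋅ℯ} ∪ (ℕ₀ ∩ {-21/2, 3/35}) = {-4/5, -8/91, 2⋅ℯ}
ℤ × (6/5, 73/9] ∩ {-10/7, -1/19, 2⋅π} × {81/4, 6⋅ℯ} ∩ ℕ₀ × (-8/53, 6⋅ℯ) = ∅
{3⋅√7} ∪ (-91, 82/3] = (-91, 82/3]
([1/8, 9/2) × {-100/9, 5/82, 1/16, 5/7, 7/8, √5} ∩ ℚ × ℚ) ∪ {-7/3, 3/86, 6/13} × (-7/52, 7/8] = ({-7/3, 3/86, 6/13} × (-7/52, 7/8]) ∪ ((ℚ ∩ [1/8, 9/2)) × {-100/9, 5/82, 1/16, 5/7, 7/8})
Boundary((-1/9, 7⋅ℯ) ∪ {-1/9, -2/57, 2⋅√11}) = {-1/9, 7⋅ℯ}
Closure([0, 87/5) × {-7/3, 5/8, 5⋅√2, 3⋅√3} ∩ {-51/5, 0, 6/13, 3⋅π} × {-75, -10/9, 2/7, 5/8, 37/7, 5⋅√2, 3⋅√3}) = {0, 6/13, 3⋅π} × {5/8, 5⋅√2, 3⋅√3}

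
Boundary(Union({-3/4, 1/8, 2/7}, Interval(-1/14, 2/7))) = {-3/4, -1/14, 2/7}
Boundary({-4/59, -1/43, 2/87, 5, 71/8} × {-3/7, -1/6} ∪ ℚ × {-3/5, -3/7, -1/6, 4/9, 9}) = ℝ × {-3/5, -3/7, -1/6, 4/9, 9}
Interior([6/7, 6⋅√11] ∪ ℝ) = (-∞, ∞)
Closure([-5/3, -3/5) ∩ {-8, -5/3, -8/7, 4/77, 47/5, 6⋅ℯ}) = {-5/3, -8/7}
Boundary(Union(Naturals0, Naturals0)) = Naturals0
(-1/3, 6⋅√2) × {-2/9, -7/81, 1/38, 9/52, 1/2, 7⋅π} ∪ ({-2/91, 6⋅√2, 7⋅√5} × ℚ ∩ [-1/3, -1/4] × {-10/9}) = (-1/3, 6⋅√2) × {-2/9, -7/81, 1/38, 9/52, 1/2, 7⋅π}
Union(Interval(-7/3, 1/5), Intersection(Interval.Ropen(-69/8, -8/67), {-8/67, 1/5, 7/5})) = Interval(-7/3, 1/5)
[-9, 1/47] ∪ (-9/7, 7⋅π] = [-9, 7⋅π]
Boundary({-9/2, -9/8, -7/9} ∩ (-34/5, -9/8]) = {-9/2, -9/8}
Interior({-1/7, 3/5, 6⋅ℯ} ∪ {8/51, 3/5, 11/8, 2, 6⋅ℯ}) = ∅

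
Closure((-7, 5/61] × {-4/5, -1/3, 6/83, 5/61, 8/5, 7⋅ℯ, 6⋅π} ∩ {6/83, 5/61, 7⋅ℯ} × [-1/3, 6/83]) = {6/83, 5/61} × {-1/3, 6/83}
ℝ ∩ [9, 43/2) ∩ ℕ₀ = {9, 10, …, 21}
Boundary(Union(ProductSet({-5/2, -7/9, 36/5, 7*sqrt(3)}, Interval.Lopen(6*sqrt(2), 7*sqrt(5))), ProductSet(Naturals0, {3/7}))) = Union(ProductSet({-5/2, -7/9, 36/5, 7*sqrt(3)}, Interval(6*sqrt(2), 7*sqrt(5))), ProductSet(Naturals0, {3/7}))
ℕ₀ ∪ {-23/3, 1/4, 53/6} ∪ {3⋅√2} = {-23/3, 1/4, 53/6, 3⋅√2} ∪ ℕ₀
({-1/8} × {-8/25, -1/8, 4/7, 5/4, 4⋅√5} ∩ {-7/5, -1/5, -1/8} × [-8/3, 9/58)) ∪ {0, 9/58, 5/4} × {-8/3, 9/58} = ({-1/8} × {-8/25, -1/8}) ∪ ({0, 9/58, 5/4} × {-8/3, 9/58})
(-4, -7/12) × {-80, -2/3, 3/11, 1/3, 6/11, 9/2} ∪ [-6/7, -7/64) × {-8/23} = ([-6/7, -7/64) × {-8/23}) ∪ ((-4, -7/12) × {-80, -2/3, 3/11, 1/3, 6/11, 9/2})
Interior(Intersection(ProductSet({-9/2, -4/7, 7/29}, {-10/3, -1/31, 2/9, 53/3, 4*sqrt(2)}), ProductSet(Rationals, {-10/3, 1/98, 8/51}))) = EmptySet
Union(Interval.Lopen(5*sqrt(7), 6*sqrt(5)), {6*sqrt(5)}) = Interval.Lopen(5*sqrt(7), 6*sqrt(5))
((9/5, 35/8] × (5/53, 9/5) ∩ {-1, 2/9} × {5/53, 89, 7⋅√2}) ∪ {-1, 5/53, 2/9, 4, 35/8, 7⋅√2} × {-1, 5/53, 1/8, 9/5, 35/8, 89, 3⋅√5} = {-1, 5/53, 2/9, 4, 35/8, 7⋅√2} × {-1, 5/53, 1/8, 9/5, 35/8, 89, 3⋅√5}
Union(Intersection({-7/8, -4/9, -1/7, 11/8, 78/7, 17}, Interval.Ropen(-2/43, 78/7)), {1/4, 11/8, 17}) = {1/4, 11/8, 17}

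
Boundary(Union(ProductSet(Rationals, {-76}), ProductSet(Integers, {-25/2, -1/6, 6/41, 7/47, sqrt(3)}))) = Union(ProductSet(Integers, {-25/2, -1/6, 6/41, 7/47, sqrt(3)}), ProductSet(Reals, {-76}))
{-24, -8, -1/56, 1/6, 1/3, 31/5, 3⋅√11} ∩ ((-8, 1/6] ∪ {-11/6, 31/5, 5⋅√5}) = {-1/56, 1/6, 31/5}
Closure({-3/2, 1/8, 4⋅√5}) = {-3/2, 1/8, 4⋅√5}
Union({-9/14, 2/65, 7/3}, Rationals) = Rationals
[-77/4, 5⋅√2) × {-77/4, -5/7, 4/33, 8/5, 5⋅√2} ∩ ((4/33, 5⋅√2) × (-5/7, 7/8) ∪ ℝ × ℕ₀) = (4/33, 5⋅√2) × {4/33}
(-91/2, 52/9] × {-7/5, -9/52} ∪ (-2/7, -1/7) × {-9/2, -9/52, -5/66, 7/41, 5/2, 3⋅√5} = ((-91/2, 52/9] × {-7/5, -9/52}) ∪ ((-2/7, -1/7) × {-9/2, -9/52, -5/66, 7/41, 5/2, 3⋅√5})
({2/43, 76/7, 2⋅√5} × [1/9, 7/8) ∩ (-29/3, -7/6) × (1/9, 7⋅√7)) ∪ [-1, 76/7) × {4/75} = [-1, 76/7) × {4/75}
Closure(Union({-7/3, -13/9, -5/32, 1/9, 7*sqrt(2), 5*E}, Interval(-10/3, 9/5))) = Union({7*sqrt(2), 5*E}, Interval(-10/3, 9/5))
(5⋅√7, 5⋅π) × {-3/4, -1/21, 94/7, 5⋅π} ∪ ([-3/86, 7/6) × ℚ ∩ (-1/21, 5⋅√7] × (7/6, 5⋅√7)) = ([-3/86, 7/6) × (ℚ ∩ (7/6, 5⋅√7))) ∪ ((5⋅√7, 5⋅π) × {-3/4, -1/21, 94/7, 5⋅π})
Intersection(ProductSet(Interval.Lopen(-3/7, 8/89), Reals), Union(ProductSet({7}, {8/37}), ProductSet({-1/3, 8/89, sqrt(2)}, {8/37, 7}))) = ProductSet({-1/3, 8/89}, {8/37, 7})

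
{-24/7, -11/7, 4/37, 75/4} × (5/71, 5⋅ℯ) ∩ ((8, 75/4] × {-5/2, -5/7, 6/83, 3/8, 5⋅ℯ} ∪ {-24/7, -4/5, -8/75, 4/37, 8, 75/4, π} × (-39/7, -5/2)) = {75/4} × {6/83, 3/8}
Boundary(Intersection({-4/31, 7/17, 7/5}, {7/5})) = {7/5}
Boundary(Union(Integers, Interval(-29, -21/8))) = Union(Complement(Integers, Interval.open(-29, -21/8)), {-21/8})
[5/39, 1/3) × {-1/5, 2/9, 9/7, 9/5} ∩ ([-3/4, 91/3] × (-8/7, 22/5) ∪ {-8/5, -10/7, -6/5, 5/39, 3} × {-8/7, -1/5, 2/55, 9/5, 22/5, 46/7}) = [5/39, 1/3) × {-1/5, 2/9, 9/7, 9/5}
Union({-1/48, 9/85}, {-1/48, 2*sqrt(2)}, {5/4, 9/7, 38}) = {-1/48, 9/85, 5/4, 9/7, 38, 2*sqrt(2)}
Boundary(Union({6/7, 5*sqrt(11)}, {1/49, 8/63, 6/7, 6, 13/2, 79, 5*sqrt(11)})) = {1/49, 8/63, 6/7, 6, 13/2, 79, 5*sqrt(11)}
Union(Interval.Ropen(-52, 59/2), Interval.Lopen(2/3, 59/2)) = Interval(-52, 59/2)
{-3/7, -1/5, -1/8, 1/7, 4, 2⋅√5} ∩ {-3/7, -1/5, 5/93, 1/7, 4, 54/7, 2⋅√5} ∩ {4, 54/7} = {4}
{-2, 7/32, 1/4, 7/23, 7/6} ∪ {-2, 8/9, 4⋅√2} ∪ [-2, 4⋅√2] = [-2, 4⋅√2]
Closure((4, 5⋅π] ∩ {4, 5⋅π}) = {5⋅π}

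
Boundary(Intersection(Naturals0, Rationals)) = Naturals0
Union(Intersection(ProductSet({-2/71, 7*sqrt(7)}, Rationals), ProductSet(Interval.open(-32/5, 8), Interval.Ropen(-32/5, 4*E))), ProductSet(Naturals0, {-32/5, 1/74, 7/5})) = Union(ProductSet({-2/71}, Intersection(Interval.Ropen(-32/5, 4*E), Rationals)), ProductSet(Naturals0, {-32/5, 1/74, 7/5}))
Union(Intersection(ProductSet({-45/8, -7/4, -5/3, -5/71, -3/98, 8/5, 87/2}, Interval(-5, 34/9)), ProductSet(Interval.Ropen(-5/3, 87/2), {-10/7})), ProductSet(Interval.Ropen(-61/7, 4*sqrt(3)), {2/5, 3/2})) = Union(ProductSet({-5/3, -5/71, -3/98, 8/5}, {-10/7}), ProductSet(Interval.Ropen(-61/7, 4*sqrt(3)), {2/5, 3/2}))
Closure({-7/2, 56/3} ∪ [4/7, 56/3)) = {-7/2} ∪ [4/7, 56/3]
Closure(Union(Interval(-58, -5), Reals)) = Interval(-oo, oo)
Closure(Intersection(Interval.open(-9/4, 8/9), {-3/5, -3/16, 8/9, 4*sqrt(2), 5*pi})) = {-3/5, -3/16}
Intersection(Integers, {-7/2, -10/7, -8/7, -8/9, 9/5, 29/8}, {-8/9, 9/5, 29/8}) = EmptySet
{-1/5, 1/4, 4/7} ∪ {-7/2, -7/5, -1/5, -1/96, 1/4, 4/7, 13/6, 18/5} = {-7/2, -7/5, -1/5, -1/96, 1/4, 4/7, 13/6, 18/5}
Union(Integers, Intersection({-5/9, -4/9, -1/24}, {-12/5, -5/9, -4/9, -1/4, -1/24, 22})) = Union({-5/9, -4/9, -1/24}, Integers)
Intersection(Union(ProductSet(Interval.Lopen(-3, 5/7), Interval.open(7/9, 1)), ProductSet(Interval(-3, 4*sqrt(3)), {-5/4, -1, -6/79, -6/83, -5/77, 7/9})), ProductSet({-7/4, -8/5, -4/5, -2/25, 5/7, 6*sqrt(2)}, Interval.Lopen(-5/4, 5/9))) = ProductSet({-7/4, -8/5, -4/5, -2/25, 5/7}, {-1, -6/79, -6/83, -5/77})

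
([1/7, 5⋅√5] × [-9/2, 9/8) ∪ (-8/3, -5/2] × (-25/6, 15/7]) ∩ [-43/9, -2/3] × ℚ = (-8/3, -5/2] × (ℚ ∩ (-25/6, 15/7])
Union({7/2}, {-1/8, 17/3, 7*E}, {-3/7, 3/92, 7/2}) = {-3/7, -1/8, 3/92, 7/2, 17/3, 7*E}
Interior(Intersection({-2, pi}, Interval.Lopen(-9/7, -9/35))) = EmptySet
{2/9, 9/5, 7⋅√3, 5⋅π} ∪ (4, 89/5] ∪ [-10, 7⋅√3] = [-10, 89/5]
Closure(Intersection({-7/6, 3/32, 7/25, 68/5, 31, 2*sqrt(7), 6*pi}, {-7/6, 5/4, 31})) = {-7/6, 31}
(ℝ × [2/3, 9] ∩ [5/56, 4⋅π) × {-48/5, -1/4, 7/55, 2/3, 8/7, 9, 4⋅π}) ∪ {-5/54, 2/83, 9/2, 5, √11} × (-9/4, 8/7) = ([5/56, 4⋅π) × {2/3, 8/7, 9}) ∪ ({-5/54, 2/83, 9/2, 5, √11} × (-9/4, 8/7))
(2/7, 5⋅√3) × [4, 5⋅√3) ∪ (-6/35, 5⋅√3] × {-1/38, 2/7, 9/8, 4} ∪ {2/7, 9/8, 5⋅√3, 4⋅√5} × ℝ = ({2/7, 9/8, 5⋅√3, 4⋅√5} × ℝ) ∪ ((-6/35, 5⋅√3] × {-1/38, 2/7, 9/8, 4}) ∪ ((2/7, 5⋅√3) × [4, 5⋅√3))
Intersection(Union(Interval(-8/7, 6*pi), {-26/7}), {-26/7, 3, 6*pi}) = {-26/7, 3, 6*pi}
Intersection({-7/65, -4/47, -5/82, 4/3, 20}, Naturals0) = {20}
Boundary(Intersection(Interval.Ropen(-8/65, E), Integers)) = Range(0, 3, 1)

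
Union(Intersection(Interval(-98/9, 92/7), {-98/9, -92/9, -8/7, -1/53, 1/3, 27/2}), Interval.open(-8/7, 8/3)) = Union({-98/9, -92/9}, Interval.Ropen(-8/7, 8/3))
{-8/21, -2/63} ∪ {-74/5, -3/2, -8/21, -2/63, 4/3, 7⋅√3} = {-74/5, -3/2, -8/21, -2/63, 4/3, 7⋅√3}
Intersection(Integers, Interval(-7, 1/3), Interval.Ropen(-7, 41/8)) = Range(-7, 1, 1)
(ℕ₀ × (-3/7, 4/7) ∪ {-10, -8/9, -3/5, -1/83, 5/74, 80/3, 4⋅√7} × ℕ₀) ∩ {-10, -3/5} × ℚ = {-10, -3/5} × ℕ₀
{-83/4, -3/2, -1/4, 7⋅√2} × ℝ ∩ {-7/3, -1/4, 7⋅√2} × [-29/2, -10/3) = {-1/4, 7⋅√2} × [-29/2, -10/3)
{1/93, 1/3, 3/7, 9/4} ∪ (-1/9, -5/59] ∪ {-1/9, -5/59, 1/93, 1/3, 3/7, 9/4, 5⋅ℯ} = [-1/9, -5/59] ∪ {1/93, 1/3, 3/7, 9/4, 5⋅ℯ}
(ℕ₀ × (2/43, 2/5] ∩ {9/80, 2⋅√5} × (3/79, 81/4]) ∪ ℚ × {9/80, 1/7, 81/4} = ℚ × {9/80, 1/7, 81/4}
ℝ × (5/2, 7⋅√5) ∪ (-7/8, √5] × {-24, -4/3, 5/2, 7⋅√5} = (ℝ × (5/2, 7⋅√5)) ∪ ((-7/8, √5] × {-24, -4/3, 5/2, 7⋅√5})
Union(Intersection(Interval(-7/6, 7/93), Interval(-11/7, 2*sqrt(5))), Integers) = Union(Integers, Interval(-7/6, 7/93))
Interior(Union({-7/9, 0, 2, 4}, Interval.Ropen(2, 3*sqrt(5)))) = Interval.open(2, 3*sqrt(5))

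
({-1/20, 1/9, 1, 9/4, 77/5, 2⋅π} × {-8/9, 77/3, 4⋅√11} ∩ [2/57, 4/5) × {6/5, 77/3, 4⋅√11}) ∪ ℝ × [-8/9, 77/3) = (ℝ × [-8/9, 77/3)) ∪ ({1/9} × {77/3, 4⋅√11})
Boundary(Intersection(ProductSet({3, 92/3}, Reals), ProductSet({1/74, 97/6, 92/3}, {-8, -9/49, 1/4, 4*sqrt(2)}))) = ProductSet({92/3}, {-8, -9/49, 1/4, 4*sqrt(2)})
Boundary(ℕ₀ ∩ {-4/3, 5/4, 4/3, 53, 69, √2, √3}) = {53, 69}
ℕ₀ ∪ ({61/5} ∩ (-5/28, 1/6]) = ℕ₀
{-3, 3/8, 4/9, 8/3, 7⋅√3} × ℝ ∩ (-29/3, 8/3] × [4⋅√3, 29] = {-3, 3/8, 4/9, 8/3} × [4⋅√3, 29]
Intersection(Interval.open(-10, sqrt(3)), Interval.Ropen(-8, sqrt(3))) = Interval.Ropen(-8, sqrt(3))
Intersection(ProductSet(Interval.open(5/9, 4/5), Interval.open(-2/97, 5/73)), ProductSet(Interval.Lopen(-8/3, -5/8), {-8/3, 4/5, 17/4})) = EmptySet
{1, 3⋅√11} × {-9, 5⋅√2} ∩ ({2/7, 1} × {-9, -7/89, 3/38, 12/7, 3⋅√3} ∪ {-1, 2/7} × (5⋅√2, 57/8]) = {1} × {-9}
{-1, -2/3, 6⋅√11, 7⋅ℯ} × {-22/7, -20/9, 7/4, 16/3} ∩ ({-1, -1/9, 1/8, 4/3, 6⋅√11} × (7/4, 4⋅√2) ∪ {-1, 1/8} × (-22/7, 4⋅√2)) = ({-1} × {-20/9, 7/4, 16/3}) ∪ ({-1, 6⋅√11} × {16/3})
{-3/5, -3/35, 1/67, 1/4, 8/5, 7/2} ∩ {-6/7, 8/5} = {8/5}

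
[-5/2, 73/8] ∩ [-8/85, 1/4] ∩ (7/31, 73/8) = (7/31, 1/4]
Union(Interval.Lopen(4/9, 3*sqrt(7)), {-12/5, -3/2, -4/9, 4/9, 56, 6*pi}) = Union({-12/5, -3/2, -4/9, 56, 6*pi}, Interval(4/9, 3*sqrt(7)))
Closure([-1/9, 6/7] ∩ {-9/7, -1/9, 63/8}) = {-1/9}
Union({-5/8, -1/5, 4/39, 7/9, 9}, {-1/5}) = {-5/8, -1/5, 4/39, 7/9, 9}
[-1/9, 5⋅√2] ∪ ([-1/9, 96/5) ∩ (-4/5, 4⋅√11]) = [-1/9, 4⋅√11]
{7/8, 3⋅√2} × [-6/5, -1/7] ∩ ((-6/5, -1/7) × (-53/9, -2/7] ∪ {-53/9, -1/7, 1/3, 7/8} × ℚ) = {7/8} × (ℚ ∩ [-6/5, -1/7])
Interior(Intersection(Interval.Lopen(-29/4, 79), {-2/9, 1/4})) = EmptySet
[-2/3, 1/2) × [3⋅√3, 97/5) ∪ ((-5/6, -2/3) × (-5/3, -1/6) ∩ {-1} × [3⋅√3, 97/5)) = [-2/3, 1/2) × [3⋅√3, 97/5)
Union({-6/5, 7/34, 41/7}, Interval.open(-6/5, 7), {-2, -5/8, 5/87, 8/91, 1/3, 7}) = Union({-2}, Interval(-6/5, 7))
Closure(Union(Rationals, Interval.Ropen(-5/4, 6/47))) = Union(Interval(-oo, oo), Rationals)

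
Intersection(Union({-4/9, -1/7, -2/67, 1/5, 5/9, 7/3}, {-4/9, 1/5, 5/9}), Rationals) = {-4/9, -1/7, -2/67, 1/5, 5/9, 7/3}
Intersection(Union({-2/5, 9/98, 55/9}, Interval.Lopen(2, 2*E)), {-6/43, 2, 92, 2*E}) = {2*E}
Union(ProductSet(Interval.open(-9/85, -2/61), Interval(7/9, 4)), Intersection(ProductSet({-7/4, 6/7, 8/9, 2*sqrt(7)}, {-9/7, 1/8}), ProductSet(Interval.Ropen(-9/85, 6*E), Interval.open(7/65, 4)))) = Union(ProductSet({6/7, 8/9, 2*sqrt(7)}, {1/8}), ProductSet(Interval.open(-9/85, -2/61), Interval(7/9, 4)))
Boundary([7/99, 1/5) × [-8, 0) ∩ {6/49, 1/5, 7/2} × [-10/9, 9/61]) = {6/49} × [-10/9, 0]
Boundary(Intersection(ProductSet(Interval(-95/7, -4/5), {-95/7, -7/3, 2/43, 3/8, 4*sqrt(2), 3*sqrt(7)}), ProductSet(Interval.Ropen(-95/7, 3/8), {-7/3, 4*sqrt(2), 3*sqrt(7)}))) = ProductSet(Interval(-95/7, -4/5), {-7/3, 4*sqrt(2), 3*sqrt(7)})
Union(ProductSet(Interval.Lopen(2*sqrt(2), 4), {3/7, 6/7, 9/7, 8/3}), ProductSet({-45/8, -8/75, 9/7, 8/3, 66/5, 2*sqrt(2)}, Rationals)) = Union(ProductSet({-45/8, -8/75, 9/7, 8/3, 66/5, 2*sqrt(2)}, Rationals), ProductSet(Interval.Lopen(2*sqrt(2), 4), {3/7, 6/7, 9/7, 8/3}))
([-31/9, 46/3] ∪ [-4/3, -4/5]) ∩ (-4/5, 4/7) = (-4/5, 4/7)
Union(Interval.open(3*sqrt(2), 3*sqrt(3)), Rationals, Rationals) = Union(Interval.open(3*sqrt(2), 3*sqrt(3)), Rationals)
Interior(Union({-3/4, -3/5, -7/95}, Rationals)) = EmptySet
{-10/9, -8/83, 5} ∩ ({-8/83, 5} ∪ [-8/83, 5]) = {-8/83, 5}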